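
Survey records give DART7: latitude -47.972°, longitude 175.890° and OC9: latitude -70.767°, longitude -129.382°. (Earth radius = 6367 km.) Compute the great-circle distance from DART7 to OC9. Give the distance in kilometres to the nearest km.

Δφ = -22.7950°,  Δλ = 54.7280°
a = sin²(Δφ/2) + cos φ₁ cos φ₂ sin²(Δλ/2) = 0.085645
c = 2·arcsin(√a) = 0.593997 rad = 34.0335°
d = R·c = 6367 × 0.593997 = 3782.0 km

3782 km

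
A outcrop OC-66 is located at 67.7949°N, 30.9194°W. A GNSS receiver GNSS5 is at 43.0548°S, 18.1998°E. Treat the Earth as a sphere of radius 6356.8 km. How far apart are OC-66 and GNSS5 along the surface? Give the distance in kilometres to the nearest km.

Δφ = -110.8497°,  Δλ = 49.1192°
a = sin²(Δφ/2) + cos φ₁ cos φ₂ sin²(Δλ/2) = 0.725665
c = 2·arcsin(√a) = 2.039052 rad = 116.8291°
d = R·c = 6356.8 × 2.039052 = 12961.8 km

12962 km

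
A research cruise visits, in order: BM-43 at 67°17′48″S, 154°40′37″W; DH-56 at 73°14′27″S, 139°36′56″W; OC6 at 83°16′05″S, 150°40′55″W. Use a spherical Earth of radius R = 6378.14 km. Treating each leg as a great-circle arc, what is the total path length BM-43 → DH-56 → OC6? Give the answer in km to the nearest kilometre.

2005 km

BM-43: φ = -67.29667°, λ = -154.67694°
DH-56: φ = -73.24083°, λ = -139.61556°
OC6: φ = -83.26806°, λ = -150.68194°
BM-43→DH-56: c = 0.135749 rad, d = 865.83 km
DH-56→OC6: c = 0.178582 rad, d = 1139.02 km
Total = 865.83 + 1139.02 = 2004.85 km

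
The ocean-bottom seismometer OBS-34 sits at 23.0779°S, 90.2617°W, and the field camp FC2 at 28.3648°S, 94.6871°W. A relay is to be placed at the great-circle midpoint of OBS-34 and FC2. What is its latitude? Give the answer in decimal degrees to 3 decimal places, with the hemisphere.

Bx = cos φ₂ cos Δλ = 0.877317,  By = cos φ₂ sin Δλ = -0.067897
φₘ = atan2(sin φ₁ + sin φ₂, √((cos φ₁ + Bx)² + By²)) = -25.73806°
λₘ = λ₁ + atan2(By, cos φ₁ + Bx) = -92.42516°

25.738°S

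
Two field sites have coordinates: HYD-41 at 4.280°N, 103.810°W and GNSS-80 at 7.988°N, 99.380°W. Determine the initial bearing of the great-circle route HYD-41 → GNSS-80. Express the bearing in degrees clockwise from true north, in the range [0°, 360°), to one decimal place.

49.7°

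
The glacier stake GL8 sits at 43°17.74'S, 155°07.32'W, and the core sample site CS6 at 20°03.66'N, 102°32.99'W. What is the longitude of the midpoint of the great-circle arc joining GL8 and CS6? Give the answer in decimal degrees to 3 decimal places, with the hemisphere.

125.250°W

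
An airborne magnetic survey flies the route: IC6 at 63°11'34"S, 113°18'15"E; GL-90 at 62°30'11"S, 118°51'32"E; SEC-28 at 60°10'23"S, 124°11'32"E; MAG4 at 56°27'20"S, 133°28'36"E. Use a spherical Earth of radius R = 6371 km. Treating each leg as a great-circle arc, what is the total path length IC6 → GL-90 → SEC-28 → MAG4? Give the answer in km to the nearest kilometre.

IC6: φ = -63.19278°, λ = +113.30417°
GL-90: φ = -62.50306°, λ = +118.85889°
SEC-28: φ = -60.17306°, λ = +124.19222°
MAG4: φ = -56.45556°, λ = +133.47667°
IC6→GL-90: c = 0.045835 rad, d = 292.01 km
GL-90→SEC-28: c = 0.060357 rad, d = 384.53 km
SEC-28→MAG4: c = 0.106866 rad, d = 680.84 km
Total = 292.01 + 384.53 + 680.84 = 1357.39 km

1357 km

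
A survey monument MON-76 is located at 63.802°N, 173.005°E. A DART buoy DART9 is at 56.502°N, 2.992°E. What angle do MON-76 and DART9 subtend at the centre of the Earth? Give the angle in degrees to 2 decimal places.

Δφ = -7.3000°,  Δλ = -170.0130°
a = sin²(Δφ/2) + cos φ₁ cos φ₂ sin²(Δλ/2) = 0.245860
c = 2·arcsin(√a) = 1.037610 rad = 59.4507°

59.45°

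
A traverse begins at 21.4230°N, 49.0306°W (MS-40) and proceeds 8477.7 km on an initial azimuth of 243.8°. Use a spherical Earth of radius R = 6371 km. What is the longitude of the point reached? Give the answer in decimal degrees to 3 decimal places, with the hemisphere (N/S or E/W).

δ = d/R = 8477.7/6371 = 1.330670 rad
φ₂ = arcsin(sin φ₁ cos δ + cos φ₁ sin δ cos θ)
   = arcsin(0.36525·0.23783 + 0.93091·0.97131·-0.44151) = -18.20053°
λ₂ = λ₁ + atan2(sin θ sin δ cos φ₁, cos δ − sin φ₁ sin φ₂) = -115.58139°

115.581°W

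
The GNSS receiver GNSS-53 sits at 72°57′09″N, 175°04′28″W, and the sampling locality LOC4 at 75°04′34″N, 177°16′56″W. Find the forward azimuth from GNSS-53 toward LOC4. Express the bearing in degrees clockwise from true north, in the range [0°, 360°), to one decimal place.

345.1°

GNSS-53: φ = +72.95250°, λ = -175.07444°
LOC4: φ = +75.07611°, λ = -177.28222°
Δλ = -2.2078°
y = sin Δλ · cos φ₂ = -0.009921
x = cos φ₁ sin φ₂ − sin φ₁ cos φ₂ cos Δλ = 0.037238
θ = atan2(y, x) = -14.9184° → 345.0816° (mod 360°)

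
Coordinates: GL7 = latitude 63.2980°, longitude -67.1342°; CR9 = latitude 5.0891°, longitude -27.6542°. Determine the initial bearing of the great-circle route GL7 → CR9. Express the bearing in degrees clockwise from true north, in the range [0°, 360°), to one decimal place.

135.6°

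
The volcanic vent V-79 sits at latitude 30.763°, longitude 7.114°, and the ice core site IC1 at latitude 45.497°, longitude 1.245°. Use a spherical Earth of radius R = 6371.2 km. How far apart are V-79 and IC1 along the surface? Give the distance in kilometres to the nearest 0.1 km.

1715.7 km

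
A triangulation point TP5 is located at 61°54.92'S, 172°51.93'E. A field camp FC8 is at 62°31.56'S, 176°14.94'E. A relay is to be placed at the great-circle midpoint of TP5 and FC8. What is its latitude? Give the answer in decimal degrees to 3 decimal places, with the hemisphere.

TP5: φ = -61.91533°, λ = +172.86550°
FC8: φ = -62.52600°, λ = +176.24900°
Bx = cos φ₂ cos Δλ = 0.460542,  By = cos φ₂ sin Δλ = 0.027228
φₘ = atan2(sin φ₁ + sin φ₂, √((cos φ₁ + Bx)² + By²)) = -62.23096°
λₘ = λ₁ + atan2(By, cos φ₁ + Bx) = 174.54013°

62.231°S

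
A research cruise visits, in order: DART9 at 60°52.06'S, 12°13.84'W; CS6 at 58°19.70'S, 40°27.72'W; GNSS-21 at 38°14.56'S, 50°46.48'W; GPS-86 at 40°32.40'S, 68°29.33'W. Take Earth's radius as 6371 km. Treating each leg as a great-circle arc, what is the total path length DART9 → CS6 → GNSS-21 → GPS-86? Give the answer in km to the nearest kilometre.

5495 km

DART9: φ = -60.86767°, λ = -12.23067°
CS6: φ = -58.32833°, λ = -40.46200°
GNSS-21: φ = -38.24267°, λ = -50.77467°
GPS-86: φ = -40.54000°, λ = -68.48883°
DART9→CS6: c = 0.251212 rad, d = 1600.47 km
CS6→GNSS-21: c = 0.369471 rad, d = 2353.90 km
GNSS-21→GPS-86: c = 0.241849 rad, d = 1540.82 km
Total = 1600.47 + 2353.90 + 1540.82 = 5495.19 km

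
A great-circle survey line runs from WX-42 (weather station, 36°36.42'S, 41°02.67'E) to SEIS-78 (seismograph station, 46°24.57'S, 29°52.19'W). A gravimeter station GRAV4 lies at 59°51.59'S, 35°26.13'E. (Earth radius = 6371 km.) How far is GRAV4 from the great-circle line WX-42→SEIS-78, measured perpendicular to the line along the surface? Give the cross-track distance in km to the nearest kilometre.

1934 km

WX-42: φ = -36.60700°, λ = +41.04450°
SEIS-78: φ = -46.40950°, λ = -29.86983°
GRAV4: φ = -59.85983°, λ = +35.43550°
δ₁₃ = central angle WX-42→GRAV4 = 0.410699 rad  (haversine)
θ₁₃ = bearing WX-42→GRAV4 = 187.061°,  θ₁₂ = bearing WX-42→SEIS-78 = 235.551°
dₓₜ = R·arcsin(sin δ₁₃ · sin(θ₁₃ − θ₁₂)) = 6371·arcsin(0.39925·sin(-48.490°)) = -1934.367 km
|dₓₜ| = 1934.367 km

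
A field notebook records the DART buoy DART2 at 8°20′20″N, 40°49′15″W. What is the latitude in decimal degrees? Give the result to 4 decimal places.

8° + 20′/60 + 20″/3600 = 8 + 0.33333 + 0.00556 = 8.3389°

8.3389°N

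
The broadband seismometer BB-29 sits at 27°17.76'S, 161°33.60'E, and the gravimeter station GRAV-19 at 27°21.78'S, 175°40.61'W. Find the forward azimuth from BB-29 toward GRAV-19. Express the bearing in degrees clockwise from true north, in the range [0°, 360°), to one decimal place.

95.5°

BB-29: φ = -27.29600°, λ = +161.56000°
GRAV-19: φ = -27.36300°, λ = -175.67683°
Δλ = 22.7632°
y = sin Δλ · cos φ₂ = 0.343631
x = cos φ₁ sin φ₂ − sin φ₁ cos φ₂ cos Δλ = -0.032891
θ = atan2(y, x) = 95.4675° → 95.4675° (mod 360°)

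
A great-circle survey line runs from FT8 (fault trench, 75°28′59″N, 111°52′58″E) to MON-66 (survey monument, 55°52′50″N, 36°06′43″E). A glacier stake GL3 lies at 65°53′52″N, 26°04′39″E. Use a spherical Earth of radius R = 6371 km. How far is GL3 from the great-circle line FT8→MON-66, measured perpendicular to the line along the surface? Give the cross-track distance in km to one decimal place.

914.9 km

FT8: φ = +75.48306°, λ = +111.88278°
MON-66: φ = +55.88056°, λ = +36.11194°
GL3: φ = +65.89778°, λ = +26.07750°
δ₁₃ = central angle FT8→GL3 = 0.470895 rad  (haversine)
θ₁₃ = bearing FT8→GL3 = 296.143°,  θ₁₂ = bearing FT8→MON-66 = 277.755°
dₓₜ = R·arcsin(sin δ₁₃ · sin(θ₁₃ − θ₁₂)) = 6371·arcsin(0.45368·sin(18.387°)) = 914.894 km
|dₓₜ| = 914.894 km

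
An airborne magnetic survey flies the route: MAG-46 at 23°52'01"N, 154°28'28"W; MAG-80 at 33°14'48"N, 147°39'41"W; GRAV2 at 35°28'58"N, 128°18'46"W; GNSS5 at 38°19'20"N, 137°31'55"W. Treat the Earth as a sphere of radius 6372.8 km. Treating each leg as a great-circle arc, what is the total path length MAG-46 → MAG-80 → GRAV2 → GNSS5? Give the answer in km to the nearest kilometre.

3906 km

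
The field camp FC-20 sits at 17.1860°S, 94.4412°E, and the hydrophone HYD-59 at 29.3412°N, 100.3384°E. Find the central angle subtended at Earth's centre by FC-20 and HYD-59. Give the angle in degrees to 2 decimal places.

Δφ = 46.5272°,  Δλ = 5.8972°
a = sin²(Δφ/2) + cos φ₁ cos φ₂ sin²(Δλ/2) = 0.158199
c = 2·arcsin(√a) = 0.818109 rad = 46.8742°

46.87°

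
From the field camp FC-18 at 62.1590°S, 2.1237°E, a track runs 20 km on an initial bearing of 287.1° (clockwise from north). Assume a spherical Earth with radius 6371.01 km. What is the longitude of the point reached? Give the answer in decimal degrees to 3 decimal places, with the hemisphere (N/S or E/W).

1.756°E

δ = d/R = 20/6371.01 = 0.003139 rad
φ₂ = arcsin(sin φ₁ cos δ + cos φ₁ sin δ cos θ)
   = arcsin(-0.88425·1.00000 + 0.46702·0.00314·0.29404) = -62.10563°
λ₂ = λ₁ + atan2(sin θ sin δ cos φ₁, cos δ − sin φ₁ sin φ₂) = 1.75624°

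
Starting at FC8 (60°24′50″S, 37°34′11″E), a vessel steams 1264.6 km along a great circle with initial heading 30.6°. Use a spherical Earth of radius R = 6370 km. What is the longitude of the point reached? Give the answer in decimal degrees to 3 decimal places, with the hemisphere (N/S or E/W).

FC8: φ = -60.41389°, λ = +37.56972°
δ = d/R = 1264.6/6370 = 0.198524 rad
φ₂ = arcsin(sin φ₁ cos δ + cos φ₁ sin δ cos θ)
   = arcsin(-0.86961·0.98036 + 0.49373·0.19722·0.86074) = -50.23904°
λ₂ = λ₁ + atan2(sin θ sin δ cos φ₁, cos δ − sin φ₁ sin φ₂) = 46.60068°

46.601°E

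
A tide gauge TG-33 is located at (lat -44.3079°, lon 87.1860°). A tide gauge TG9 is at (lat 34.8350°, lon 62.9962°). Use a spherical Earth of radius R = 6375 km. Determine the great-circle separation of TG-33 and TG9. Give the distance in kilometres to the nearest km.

9139 km

Δφ = 79.1429°,  Δλ = -24.1898°
a = sin²(Δφ/2) + cos φ₁ cos φ₂ sin²(Δλ/2) = 0.431607
c = 2·arcsin(√a) = 1.433580 rad = 82.1381°
d = R·c = 6375 × 1.433580 = 9139.1 km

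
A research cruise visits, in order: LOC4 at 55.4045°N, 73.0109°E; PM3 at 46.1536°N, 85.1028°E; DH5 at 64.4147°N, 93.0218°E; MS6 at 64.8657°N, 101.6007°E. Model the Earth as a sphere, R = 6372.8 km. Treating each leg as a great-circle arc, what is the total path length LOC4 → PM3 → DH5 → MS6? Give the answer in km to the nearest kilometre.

LOC4→PM3: c = 0.208863 rad, d = 1331.04 km
PM3→DH5: c = 0.327698 rad, d = 2088.36 km
DH5→MS6: c = 0.064560 rad, d = 411.43 km
Total = 1331.04 + 2088.36 + 411.43 = 3830.83 km

3831 km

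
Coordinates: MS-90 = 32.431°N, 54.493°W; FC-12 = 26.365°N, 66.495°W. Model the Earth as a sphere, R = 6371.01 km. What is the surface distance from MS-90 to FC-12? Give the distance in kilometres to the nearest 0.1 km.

Δφ = -6.0660°,  Δλ = -12.0020°
a = sin²(Δφ/2) + cos φ₁ cos φ₂ sin²(Δλ/2) = 0.011065
c = 2·arcsin(√a) = 0.210772 rad = 12.0764°
d = R·c = 6371.01 × 0.210772 = 1342.8 km

1342.8 km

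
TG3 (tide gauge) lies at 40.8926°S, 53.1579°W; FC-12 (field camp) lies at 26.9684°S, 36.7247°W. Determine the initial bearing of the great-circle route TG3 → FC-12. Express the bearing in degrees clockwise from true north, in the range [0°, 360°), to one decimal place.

49.3°

Δλ = 16.4332°
y = sin Δλ · cos φ₂ = 0.252134
x = cos φ₁ sin φ₂ − sin φ₁ cos φ₂ cos Δλ = 0.216804
θ = atan2(y, x) = 49.3086° → 49.3086° (mod 360°)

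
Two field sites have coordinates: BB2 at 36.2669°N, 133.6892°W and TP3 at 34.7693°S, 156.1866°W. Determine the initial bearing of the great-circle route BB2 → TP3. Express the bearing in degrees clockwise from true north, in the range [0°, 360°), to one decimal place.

199.1°

Δλ = -22.4974°
y = sin Δλ · cos φ₂ = -0.314323
x = cos φ₁ sin φ₂ − sin φ₁ cos φ₂ cos Δλ = -0.908743
θ = atan2(y, x) = -160.9201° → 199.0799° (mod 360°)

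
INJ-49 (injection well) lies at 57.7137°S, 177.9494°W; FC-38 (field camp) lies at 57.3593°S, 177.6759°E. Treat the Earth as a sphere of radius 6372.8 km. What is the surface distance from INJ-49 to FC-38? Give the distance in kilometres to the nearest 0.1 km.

264.1 km

Δφ = 0.3544°,  Δλ = -4.3747°
a = sin²(Δφ/2) + cos φ₁ cos φ₂ sin²(Δλ/2) = 0.000429
c = 2·arcsin(√a) = 0.041440 rad = 2.3743°
d = R·c = 6372.8 × 0.041440 = 264.1 km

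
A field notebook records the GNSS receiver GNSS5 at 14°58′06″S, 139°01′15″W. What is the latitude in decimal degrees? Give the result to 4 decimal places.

14.9683°S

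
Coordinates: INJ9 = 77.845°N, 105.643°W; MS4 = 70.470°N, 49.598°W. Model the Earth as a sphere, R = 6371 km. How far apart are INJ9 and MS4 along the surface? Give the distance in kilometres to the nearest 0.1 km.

Δφ = -7.3750°,  Δλ = 56.0450°
a = sin²(Δφ/2) + cos φ₁ cos φ₂ sin²(Δλ/2) = 0.019673
c = 2·arcsin(√a) = 0.281451 rad = 16.1260°
d = R·c = 6371 × 0.281451 = 1793.1 km

1793.1 km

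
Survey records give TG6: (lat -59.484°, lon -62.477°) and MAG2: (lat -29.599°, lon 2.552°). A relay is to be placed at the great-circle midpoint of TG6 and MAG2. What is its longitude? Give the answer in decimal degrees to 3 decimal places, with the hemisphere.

20.459°W

Bx = cos φ₂ cos Δλ = 0.367069,  By = cos φ₂ sin Δλ = 0.788224
φₘ = atan2(sin φ₁ + sin φ₂, √((cos φ₁ + Bx)² + By²)) = -49.01638°
λₘ = λ₁ + atan2(By, cos φ₁ + Bx) = -20.45867°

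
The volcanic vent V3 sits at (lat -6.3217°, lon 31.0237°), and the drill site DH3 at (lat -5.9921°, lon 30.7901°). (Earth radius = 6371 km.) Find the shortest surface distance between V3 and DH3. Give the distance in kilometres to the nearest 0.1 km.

44.8 km

Δφ = 0.3296°,  Δλ = -0.2336°
a = sin²(Δφ/2) + cos φ₁ cos φ₂ sin²(Δλ/2) = 0.000012
c = 2·arcsin(√a) = 0.007037 rad = 0.4032°
d = R·c = 6371 × 0.007037 = 44.8 km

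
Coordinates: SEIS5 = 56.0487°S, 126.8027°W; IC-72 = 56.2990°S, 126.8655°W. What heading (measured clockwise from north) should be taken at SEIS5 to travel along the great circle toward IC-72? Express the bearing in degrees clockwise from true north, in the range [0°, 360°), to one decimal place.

Δλ = -0.0628°
y = sin Δλ · cos φ₂ = -0.000608
x = cos φ₁ sin φ₂ − sin φ₁ cos φ₂ cos Δλ = -0.004369
θ = atan2(y, x) = -172.0751° → 187.9249° (mod 360°)

187.9°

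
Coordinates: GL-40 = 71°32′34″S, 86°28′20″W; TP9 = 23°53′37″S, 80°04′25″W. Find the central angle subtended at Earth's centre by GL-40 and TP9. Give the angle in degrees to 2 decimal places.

47.79°

GL-40: φ = -71.54278°, λ = -86.47222°
TP9: φ = -23.89361°, λ = -80.07361°
Δφ = 47.6492°,  Δλ = 6.3986°
a = sin²(Δφ/2) + cos φ₁ cos φ₂ sin²(Δλ/2) = 0.164067
c = 2·arcsin(√a) = 0.834072 rad = 47.7888°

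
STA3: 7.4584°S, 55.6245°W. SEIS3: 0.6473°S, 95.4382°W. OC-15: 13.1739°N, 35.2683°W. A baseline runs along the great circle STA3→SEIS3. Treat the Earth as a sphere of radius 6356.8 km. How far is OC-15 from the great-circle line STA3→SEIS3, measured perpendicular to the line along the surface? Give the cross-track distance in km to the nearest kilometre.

δ₁₃ = central angle STA3→OC-15 = 0.504188 rad  (haversine)
θ₁₃ = bearing STA3→OC-15 = 44.516°,  θ₁₂ = bearing STA3→SEIS3 = 277.870°
dₓₜ = R·arcsin(sin δ₁₃ · sin(θ₁₃ − θ₁₂)) = 6356.8·arcsin(0.48310·sin(-233.354°)) = 2530.232 km
|dₓₜ| = 2530.232 km

2530 km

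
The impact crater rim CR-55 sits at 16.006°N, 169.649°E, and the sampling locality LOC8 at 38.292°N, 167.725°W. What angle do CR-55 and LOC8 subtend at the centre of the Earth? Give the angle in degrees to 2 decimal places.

Δφ = 22.2860°,  Δλ = 22.6260°
a = sin²(Δφ/2) + cos φ₁ cos φ₂ sin²(Δλ/2) = 0.066381
c = 2·arcsin(√a) = 0.521169 rad = 29.8608°

29.86°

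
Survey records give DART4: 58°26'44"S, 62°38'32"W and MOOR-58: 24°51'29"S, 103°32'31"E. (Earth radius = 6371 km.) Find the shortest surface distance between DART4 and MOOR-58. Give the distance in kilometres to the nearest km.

DART4: φ = -58.44556°, λ = -62.64222°
MOOR-58: φ = -24.85806°, λ = +103.54194°
Δφ = 33.5875°,  Δλ = 166.1842°
a = sin²(Δφ/2) + cos φ₁ cos φ₂ sin²(Δλ/2) = 0.551435
c = 2·arcsin(√a) = 1.673849 rad = 95.9045°
d = R·c = 6371 × 1.673849 = 10664.1 km

10664 km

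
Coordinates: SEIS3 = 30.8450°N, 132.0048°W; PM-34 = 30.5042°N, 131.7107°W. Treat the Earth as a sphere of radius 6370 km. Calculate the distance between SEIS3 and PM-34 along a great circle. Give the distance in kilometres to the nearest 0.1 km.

Δφ = -0.3408°,  Δλ = 0.2941°
a = sin²(Δφ/2) + cos φ₁ cos φ₂ sin²(Δλ/2) = 0.000014
c = 2·arcsin(√a) = 0.007407 rad = 0.4244°
d = R·c = 6370 × 0.007407 = 47.2 km

47.2 km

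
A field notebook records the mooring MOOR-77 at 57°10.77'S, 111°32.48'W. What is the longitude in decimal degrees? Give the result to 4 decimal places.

111.5413°W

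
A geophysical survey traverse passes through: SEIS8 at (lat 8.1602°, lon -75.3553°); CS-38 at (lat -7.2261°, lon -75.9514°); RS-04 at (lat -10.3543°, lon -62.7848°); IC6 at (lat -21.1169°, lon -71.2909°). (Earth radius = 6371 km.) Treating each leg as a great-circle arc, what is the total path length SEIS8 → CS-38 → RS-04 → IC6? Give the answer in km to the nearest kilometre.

4703 km

SEIS8→CS-38: c = 0.268742 rad, d = 1712.15 km
CS-38→RS-04: c = 0.233531 rad, d = 1487.83 km
RS-04→IC6: c = 0.235854 rad, d = 1502.62 km
Total = 1712.15 + 1487.83 + 1502.62 = 4702.60 km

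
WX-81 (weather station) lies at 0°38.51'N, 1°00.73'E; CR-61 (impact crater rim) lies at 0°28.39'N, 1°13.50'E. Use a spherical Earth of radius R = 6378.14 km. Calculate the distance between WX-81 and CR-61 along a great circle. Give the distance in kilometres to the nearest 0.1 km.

30.2 km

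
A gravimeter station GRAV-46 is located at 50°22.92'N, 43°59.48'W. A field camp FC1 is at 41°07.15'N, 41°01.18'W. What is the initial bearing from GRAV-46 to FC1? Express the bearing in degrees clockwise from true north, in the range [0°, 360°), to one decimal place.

GRAV-46: φ = +50.38200°, λ = -43.99133°
FC1: φ = +41.11917°, λ = -41.01967°
Δλ = 2.9717°
y = sin Δλ · cos φ₂ = 0.039055
x = cos φ₁ sin φ₂ − sin φ₁ cos φ₂ cos Δλ = -0.160183
θ = atan2(y, x) = 166.2978° → 166.2978° (mod 360°)

166.3°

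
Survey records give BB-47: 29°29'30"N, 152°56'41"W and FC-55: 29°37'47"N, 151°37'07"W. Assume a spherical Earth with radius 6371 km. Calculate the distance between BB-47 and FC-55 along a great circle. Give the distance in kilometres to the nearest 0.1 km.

BB-47: φ = +29.49167°, λ = -152.94472°
FC-55: φ = +29.62972°, λ = -151.61861°
Δφ = 0.1381°,  Δλ = 1.3261°
a = sin²(Δφ/2) + cos φ₁ cos φ₂ sin²(Δλ/2) = 0.000103
c = 2·arcsin(√a) = 0.020276 rad = 1.1617°
d = R·c = 6371 × 0.020276 = 129.2 km

129.2 km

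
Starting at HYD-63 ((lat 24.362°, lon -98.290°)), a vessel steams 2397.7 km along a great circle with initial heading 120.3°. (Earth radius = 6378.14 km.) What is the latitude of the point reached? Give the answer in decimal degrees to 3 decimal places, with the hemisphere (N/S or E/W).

12.413°N

δ = d/R = 2397.7/6378.14 = 0.375925 rad
φ₂ = arcsin(sin φ₁ cos δ + cos φ₁ sin δ cos θ)
   = arcsin(0.41250·0.93017 + 0.91096·0.36713·-0.50453) = 12.41315°
λ₂ = λ₁ + atan2(sin θ sin δ cos φ₁, cos δ − sin φ₁ sin φ₂) = -79.35058°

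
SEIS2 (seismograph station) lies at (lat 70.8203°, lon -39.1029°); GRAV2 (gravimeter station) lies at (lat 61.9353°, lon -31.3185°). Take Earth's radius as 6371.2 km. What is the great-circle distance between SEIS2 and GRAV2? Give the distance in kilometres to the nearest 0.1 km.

1045.1 km

Δφ = -8.8850°,  Δλ = 7.7844°
a = sin²(Δφ/2) + cos φ₁ cos φ₂ sin²(Δλ/2) = 0.006712
c = 2·arcsin(√a) = 0.164038 rad = 9.3987°
d = R·c = 6371.2 × 0.164038 = 1045.1 km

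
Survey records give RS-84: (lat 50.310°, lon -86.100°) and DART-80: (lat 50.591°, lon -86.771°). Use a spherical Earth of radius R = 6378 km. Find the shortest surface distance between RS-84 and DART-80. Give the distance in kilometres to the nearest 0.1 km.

Δφ = 0.2810°,  Δλ = -0.6710°
a = sin²(Δφ/2) + cos φ₁ cos φ₂ sin²(Δλ/2) = 0.000020
c = 2·arcsin(√a) = 0.008925 rad = 0.5114°
d = R·c = 6378 × 0.008925 = 56.9 km

56.9 km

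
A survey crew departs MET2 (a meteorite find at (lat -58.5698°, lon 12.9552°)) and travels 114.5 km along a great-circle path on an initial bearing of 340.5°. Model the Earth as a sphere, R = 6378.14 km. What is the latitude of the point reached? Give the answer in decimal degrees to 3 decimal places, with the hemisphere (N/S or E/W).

57.599°S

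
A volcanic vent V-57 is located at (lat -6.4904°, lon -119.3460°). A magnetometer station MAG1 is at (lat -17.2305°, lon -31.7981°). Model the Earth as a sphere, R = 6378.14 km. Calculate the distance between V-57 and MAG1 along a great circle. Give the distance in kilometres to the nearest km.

Δφ = -10.7401°,  Δλ = 87.5479°
a = sin²(Δφ/2) + cos φ₁ cos φ₂ sin²(Δλ/2) = 0.462957
c = 2·arcsin(√a) = 1.496643 rad = 85.7513°
d = R·c = 6378.14 × 1.496643 = 9545.8 km

9546 km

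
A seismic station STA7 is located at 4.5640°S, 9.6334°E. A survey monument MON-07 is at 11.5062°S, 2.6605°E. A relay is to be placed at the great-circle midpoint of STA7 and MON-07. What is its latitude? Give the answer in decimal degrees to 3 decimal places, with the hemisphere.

Bx = cos φ₂ cos Δλ = 0.972655,  By = cos φ₂ sin Δλ = -0.118960
φₘ = atan2(sin φ₁ + sin φ₂, √((cos φ₁ + Bx)² + By²)) = -8.04980°
λₘ = λ₁ + atan2(By, cos φ₁ + Bx) = 6.17684°

8.050°S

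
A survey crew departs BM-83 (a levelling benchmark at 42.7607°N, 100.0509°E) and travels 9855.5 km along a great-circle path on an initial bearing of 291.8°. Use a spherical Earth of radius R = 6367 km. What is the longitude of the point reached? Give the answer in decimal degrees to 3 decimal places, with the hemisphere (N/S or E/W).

4.171°W

δ = d/R = 9855.5/6367 = 1.547903 rad
φ₂ = arcsin(sin φ₁ cos δ + cos φ₁ sin δ cos θ)
   = arcsin(0.67894·0.02289 + 0.73420·0.99974·0.37137) = 16.74585°
λ₂ = λ₁ + atan2(sin θ sin δ cos φ₁, cos δ − sin φ₁ sin φ₂) = -4.17124°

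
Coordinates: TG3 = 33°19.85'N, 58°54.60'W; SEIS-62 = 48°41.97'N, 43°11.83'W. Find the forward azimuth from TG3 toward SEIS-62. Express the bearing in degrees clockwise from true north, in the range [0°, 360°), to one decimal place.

32.7°

TG3: φ = +33.33083°, λ = -58.91000°
SEIS-62: φ = +48.69950°, λ = -43.19717°
Δλ = 15.7128°
y = sin Δλ · cos φ₂ = 0.178741
x = cos φ₁ sin φ₂ − sin φ₁ cos φ₂ cos Δλ = 0.278581
θ = atan2(y, x) = 32.6847° → 32.6847° (mod 360°)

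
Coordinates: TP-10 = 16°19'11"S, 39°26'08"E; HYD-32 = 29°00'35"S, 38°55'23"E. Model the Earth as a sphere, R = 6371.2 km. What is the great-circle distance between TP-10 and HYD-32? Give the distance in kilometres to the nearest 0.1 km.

1412.1 km

TP-10: φ = -16.31972°, λ = +39.43556°
HYD-32: φ = -29.00972°, λ = +38.92306°
Δφ = -12.6900°,  Δλ = -0.5125°
a = sin²(Δφ/2) + cos φ₁ cos φ₂ sin²(Δλ/2) = 0.012230
c = 2·arcsin(√a) = 0.221635 rad = 12.6988°
d = R·c = 6371.2 × 0.221635 = 1412.1 km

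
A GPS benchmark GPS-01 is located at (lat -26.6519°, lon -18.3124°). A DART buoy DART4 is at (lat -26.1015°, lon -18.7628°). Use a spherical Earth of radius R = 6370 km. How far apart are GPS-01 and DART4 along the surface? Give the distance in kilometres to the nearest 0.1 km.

75.9 km

Δφ = 0.5504°,  Δλ = -0.4504°
a = sin²(Δφ/2) + cos φ₁ cos φ₂ sin²(Δλ/2) = 0.000035
c = 2·arcsin(√a) = 0.011911 rad = 0.6825°
d = R·c = 6370 × 0.011911 = 75.9 km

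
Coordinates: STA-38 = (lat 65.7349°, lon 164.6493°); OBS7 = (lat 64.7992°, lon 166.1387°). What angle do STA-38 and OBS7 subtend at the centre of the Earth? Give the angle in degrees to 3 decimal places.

Δφ = -0.9357°,  Δλ = 1.4894°
a = sin²(Δφ/2) + cos φ₁ cos φ₂ sin²(Δλ/2) = 0.000096
c = 2·arcsin(√a) = 0.019620 rad = 1.1241°

1.124°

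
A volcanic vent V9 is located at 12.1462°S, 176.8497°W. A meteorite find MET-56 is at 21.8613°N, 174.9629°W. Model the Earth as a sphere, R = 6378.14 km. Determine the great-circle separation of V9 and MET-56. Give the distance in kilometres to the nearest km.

3791 km

Δφ = 34.0075°,  Δλ = 1.8868°
a = sin²(Δφ/2) + cos φ₁ cos φ₂ sin²(Δλ/2) = 0.085764
c = 2·arcsin(√a) = 0.594422 rad = 34.0579°
d = R·c = 6378.14 × 0.594422 = 3791.3 km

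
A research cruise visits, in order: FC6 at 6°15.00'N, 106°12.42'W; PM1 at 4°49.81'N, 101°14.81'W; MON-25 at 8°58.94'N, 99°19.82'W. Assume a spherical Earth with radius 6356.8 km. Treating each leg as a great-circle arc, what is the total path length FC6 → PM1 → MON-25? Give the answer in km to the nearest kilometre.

1077 km

FC6: φ = +6.25000°, λ = -106.20700°
PM1: φ = +4.83017°, λ = -101.24683°
MON-25: φ = +8.98233°, λ = -99.33033°
FC6→PM1: c = 0.089657 rad, d = 569.93 km
PM1→MON-25: c = 0.079711 rad, d = 506.71 km
Total = 569.93 + 506.71 = 1076.64 km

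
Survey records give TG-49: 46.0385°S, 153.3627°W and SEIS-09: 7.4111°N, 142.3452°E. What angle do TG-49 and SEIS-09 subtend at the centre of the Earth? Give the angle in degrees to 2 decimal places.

Δφ = 53.4496°,  Δλ = -64.2921°
a = sin²(Δφ/2) + cos φ₁ cos φ₂ sin²(Δλ/2) = 0.397120
c = 2·arcsin(√a) = 1.363556 rad = 78.1260°

78.13°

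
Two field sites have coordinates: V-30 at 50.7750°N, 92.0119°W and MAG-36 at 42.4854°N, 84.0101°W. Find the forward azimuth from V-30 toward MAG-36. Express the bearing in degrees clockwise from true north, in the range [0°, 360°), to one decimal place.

143.5°

Δλ = 8.0018°
y = sin Δλ · cos φ₂ = 0.102656
x = cos φ₁ sin φ₂ − sin φ₁ cos φ₂ cos Δλ = -0.138614
θ = atan2(y, x) = 143.4768° → 143.4768° (mod 360°)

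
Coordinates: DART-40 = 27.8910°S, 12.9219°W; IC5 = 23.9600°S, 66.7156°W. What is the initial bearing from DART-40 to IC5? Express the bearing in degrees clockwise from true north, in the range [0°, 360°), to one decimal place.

261.8°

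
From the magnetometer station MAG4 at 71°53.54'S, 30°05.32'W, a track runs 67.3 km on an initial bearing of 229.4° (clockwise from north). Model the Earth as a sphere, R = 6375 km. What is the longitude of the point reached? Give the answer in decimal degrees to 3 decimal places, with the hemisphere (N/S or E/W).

31.598°W

MAG4: φ = -71.89233°, λ = -30.08867°
δ = d/R = 67.3/6375 = 0.010557 rad
φ₂ = arcsin(sin φ₁ cos δ + cos φ₁ sin δ cos θ)
   = arcsin(-0.95047·0.99994 + 0.31080·0.01056·-0.65077) = -72.28021°
λ₂ = λ₁ + atan2(sin θ sin δ cos φ₁, cos δ − sin φ₁ sin φ₂) = -31.59773°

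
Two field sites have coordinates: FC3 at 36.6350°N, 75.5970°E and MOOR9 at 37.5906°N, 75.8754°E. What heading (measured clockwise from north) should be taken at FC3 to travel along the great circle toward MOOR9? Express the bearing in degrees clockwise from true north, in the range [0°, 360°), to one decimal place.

13.0°

Δλ = 0.2784°
y = sin Δλ · cos φ₂ = 0.003850
x = cos φ₁ sin φ₂ − sin φ₁ cos φ₂ cos Δλ = 0.016683
θ = atan2(y, x) = 12.9954° → 12.9954° (mod 360°)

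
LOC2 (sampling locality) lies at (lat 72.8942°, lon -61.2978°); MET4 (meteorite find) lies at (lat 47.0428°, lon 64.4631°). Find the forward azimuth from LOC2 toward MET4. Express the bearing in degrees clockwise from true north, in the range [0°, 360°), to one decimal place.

42.9°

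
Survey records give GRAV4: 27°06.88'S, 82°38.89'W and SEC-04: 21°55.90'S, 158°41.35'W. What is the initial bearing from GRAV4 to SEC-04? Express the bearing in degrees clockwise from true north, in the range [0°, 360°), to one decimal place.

255.6°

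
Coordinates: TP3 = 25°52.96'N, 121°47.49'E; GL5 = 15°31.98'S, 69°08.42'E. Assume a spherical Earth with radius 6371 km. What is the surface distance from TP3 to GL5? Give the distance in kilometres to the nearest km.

7323 km

TP3: φ = +25.88267°, λ = +121.79150°
GL5: φ = -15.53300°, λ = +69.14033°
Δφ = -41.4157°,  Δλ = -52.6512°
a = sin²(Δφ/2) + cos φ₁ cos φ₂ sin²(Δλ/2) = 0.295512
c = 2·arcsin(√a) = 1.149464 rad = 65.8594°
d = R·c = 6371 × 1.149464 = 7323.2 km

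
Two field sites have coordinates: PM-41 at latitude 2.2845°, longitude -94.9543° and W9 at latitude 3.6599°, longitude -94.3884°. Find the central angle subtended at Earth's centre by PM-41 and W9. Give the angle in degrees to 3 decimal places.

Δφ = 1.3754°,  Δλ = 0.5659°
a = sin²(Δφ/2) + cos φ₁ cos φ₂ sin²(Δλ/2) = 0.000168
c = 2·arcsin(√a) = 0.025953 rad = 1.4870°

1.487°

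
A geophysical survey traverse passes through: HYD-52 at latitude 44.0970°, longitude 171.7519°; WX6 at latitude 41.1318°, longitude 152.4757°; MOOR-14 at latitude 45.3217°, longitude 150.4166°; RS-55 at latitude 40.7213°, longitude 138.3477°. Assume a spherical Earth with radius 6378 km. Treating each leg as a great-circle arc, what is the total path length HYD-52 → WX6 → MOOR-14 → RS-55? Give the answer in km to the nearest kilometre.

3211 km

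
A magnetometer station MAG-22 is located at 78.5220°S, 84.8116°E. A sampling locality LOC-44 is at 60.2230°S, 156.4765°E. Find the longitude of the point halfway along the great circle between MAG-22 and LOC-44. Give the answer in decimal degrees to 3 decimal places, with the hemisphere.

137.813°E

Bx = cos φ₂ cos Δλ = 0.156226,  By = cos φ₂ sin Δλ = 0.471413
φₘ = atan2(sin φ₁ + sin φ₂, √((cos φ₁ + Bx)² + By²)) = -72.28590°
λₘ = λ₁ + atan2(By, cos φ₁ + Bx) = 137.81302°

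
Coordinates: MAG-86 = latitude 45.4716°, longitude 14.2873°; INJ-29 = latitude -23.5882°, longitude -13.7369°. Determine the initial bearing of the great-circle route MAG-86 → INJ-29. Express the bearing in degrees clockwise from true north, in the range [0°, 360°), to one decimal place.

206.7°

Δλ = -28.0242°
y = sin Δλ · cos φ₂ = -0.430587
x = cos φ₁ sin φ₂ − sin φ₁ cos φ₂ cos Δλ = -0.857350
θ = atan2(y, x) = -153.3328° → 206.6672° (mod 360°)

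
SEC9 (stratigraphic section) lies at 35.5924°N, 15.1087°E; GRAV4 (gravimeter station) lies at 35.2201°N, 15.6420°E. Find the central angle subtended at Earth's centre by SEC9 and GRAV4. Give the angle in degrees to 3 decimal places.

0.572°

Δφ = -0.3723°,  Δλ = 0.5333°
a = sin²(Δφ/2) + cos φ₁ cos φ₂ sin²(Δλ/2) = 0.000025
c = 2·arcsin(√a) = 0.009989 rad = 0.5723°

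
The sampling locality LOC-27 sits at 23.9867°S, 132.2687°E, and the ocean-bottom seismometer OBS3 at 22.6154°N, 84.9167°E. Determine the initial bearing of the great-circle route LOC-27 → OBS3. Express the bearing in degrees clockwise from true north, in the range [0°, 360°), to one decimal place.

311.7°

Δλ = -47.3520°
y = sin Δλ · cos φ₂ = -0.678973
x = cos φ₁ sin φ₂ − sin φ₁ cos φ₂ cos Δλ = 0.605574
θ = atan2(y, x) = -48.2703° → 311.7297° (mod 360°)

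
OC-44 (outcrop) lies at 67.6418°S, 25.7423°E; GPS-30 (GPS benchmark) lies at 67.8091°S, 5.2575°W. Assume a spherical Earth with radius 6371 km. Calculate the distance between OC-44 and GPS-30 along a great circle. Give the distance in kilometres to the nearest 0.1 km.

1293.0 km

Δφ = -0.1673°,  Δλ = -30.9998°
a = sin²(Δφ/2) + cos φ₁ cos φ₂ sin²(Δλ/2) = 0.010263
c = 2·arcsin(√a) = 0.202957 rad = 11.6286°
d = R·c = 6371 × 0.202957 = 1293.0 km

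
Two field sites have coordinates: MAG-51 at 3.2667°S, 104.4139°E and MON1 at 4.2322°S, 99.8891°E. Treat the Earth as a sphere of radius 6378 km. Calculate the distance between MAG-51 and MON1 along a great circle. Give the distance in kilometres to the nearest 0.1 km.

Δφ = -0.9655°,  Δλ = -4.5248°
a = sin²(Δφ/2) + cos φ₁ cos φ₂ sin²(Δλ/2) = 0.001623
c = 2·arcsin(√a) = 0.080584 rad = 4.6171°
d = R·c = 6378 × 0.080584 = 514.0 km

514.0 km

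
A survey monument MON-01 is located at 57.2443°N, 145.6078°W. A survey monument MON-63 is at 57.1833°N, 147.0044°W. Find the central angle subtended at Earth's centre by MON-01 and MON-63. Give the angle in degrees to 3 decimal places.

Δφ = -0.0610°,  Δλ = -1.3966°
a = sin²(Δφ/2) + cos φ₁ cos φ₂ sin²(Δλ/2) = 0.000044
c = 2·arcsin(√a) = 0.013242 rad = 0.7587°

0.759°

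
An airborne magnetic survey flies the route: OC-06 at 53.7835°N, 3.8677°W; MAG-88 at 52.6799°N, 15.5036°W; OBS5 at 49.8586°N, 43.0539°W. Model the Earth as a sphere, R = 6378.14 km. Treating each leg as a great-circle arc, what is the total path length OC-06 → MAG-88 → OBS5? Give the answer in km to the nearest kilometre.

2716 km

OC-06→MAG-88: c = 0.122935 rad, d = 784.09 km
MAG-88→OBS5: c = 0.302925 rad, d = 1932.10 km
Total = 784.09 + 1932.10 = 2716.19 km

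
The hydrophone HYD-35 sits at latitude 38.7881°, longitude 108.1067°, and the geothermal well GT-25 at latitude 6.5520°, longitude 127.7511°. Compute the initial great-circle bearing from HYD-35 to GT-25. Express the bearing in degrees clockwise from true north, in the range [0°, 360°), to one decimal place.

146.1°

Δλ = 19.6444°
y = sin Δλ · cos φ₂ = 0.333986
x = cos φ₁ sin φ₂ − sin φ₁ cos φ₂ cos Δλ = -0.497187
θ = atan2(y, x) = 146.1087° → 146.1087° (mod 360°)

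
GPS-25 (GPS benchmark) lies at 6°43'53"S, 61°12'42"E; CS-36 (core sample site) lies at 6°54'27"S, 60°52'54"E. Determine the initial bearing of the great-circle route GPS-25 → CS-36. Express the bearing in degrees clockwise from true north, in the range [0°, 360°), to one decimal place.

241.7°

GPS-25: φ = -6.73139°, λ = +61.21167°
CS-36: φ = -6.90750°, λ = +60.88167°
Δλ = -0.3300°
y = sin Δλ · cos φ₂ = -0.005718
x = cos φ₁ sin φ₂ − sin φ₁ cos φ₂ cos Δλ = -0.003076
θ = atan2(y, x) = -118.2763° → 241.7237° (mod 360°)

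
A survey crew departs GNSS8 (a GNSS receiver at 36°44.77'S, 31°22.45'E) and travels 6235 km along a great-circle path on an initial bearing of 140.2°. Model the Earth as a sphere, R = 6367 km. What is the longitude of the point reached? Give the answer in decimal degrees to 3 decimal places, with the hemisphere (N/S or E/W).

114.370°E

GNSS8: φ = -36.74617°, λ = +31.37417°
δ = d/R = 6235/6367 = 0.979268 rad
φ₂ = arcsin(sin φ₁ cos δ + cos φ₁ sin δ cos θ)
   = arcsin(-0.59827·0.55763 + 0.80129·0.83009·-0.76828) = -57.63278°
λ₂ = λ₁ + atan2(sin θ sin δ cos φ₁, cos δ − sin φ₁ sin φ₂) = 114.36986°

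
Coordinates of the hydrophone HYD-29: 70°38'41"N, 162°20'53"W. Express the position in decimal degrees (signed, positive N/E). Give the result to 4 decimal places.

lat: 70.6447° N → +70.6447°
lon: 162.3481° W → -162.3481°

+70.6447°, -162.3481°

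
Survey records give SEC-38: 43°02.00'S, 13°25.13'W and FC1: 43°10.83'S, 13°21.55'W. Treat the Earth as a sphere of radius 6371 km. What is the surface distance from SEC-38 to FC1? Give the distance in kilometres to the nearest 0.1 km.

17.1 km

SEC-38: φ = -43.03333°, λ = -13.41883°
FC1: φ = -43.18050°, λ = -13.35917°
Δφ = -0.1472°,  Δλ = 0.0597°
a = sin²(Δφ/2) + cos φ₁ cos φ₂ sin²(Δλ/2) = 0.000002
c = 2·arcsin(√a) = 0.002679 rad = 0.1535°
d = R·c = 6371 × 0.002679 = 17.1 km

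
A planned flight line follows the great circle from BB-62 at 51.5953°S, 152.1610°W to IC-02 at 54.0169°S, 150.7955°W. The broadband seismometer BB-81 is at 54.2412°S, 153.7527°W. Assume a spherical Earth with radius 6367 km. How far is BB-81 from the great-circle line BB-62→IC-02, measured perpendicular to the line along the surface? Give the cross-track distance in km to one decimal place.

190.7 km

δ₁₃ = central angle BB-62→BB-81 = 0.049120 rad  (haversine)
θ₁₃ = bearing BB-62→BB-81 = 199.304°,  θ₁₂ = bearing BB-62→IC-02 = 161.719°
dₓₜ = R·arcsin(sin δ₁₃ · sin(θ₁₃ − θ₁₂)) = 6367·arcsin(0.04910·sin(37.586°)) = 190.712 km
|dₓₜ| = 190.712 km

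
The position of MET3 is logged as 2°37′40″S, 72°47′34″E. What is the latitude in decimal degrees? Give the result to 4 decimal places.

2.6278°S

2° + 37′/60 + 40″/3600 = 2 + 0.61667 + 0.01111 = 2.6278°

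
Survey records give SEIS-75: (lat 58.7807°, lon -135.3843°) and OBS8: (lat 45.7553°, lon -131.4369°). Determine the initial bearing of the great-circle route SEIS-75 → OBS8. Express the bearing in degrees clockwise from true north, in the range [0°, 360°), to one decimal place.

167.9°

Δλ = 3.9474°
y = sin Δλ · cos φ₂ = 0.048032
x = cos φ₁ sin φ₂ − sin φ₁ cos φ₂ cos Δλ = -0.223967
θ = atan2(y, x) = 167.8958° → 167.8958° (mod 360°)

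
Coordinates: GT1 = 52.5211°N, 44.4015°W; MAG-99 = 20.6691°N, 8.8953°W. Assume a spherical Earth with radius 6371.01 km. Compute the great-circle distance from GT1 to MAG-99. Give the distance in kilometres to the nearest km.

Δφ = -31.8520°,  Δλ = 35.5062°
a = sin²(Δφ/2) + cos φ₁ cos φ₂ sin²(Δλ/2) = 0.128223
c = 2·arcsin(√a) = 0.732427 rad = 41.9650°
d = R·c = 6371.01 × 0.732427 = 4666.3 km

4666 km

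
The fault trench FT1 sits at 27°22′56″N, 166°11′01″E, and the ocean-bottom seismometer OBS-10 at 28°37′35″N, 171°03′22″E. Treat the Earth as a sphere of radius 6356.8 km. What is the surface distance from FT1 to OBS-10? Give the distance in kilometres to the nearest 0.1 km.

496.8 km

FT1: φ = +27.38222°, λ = +166.18361°
OBS-10: φ = +28.62639°, λ = +171.05611°
Δφ = 1.2442°,  Δλ = 4.8725°
a = sin²(Δφ/2) + cos φ₁ cos φ₂ sin²(Δλ/2) = 0.001526
c = 2·arcsin(√a) = 0.078153 rad = 4.4779°
d = R·c = 6356.8 × 0.078153 = 496.8 km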